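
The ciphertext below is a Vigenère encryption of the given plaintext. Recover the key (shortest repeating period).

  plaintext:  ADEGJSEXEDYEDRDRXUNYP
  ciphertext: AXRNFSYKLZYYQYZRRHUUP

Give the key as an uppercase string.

  i= 0: A-A =  0 → A
  i= 1: X-D = 20 → U
  i= 2: R-E = 13 → N
  i= 3: N-G =  7 → H
  i= 4: F-J = 22 → W
  i= 5: S-S =  0 → A
  i= 6: Y-E = 20 → U
  i= 7: K-X = 13 → N
  i= 8: L-E =  7 → H
  i= 9: Z-D = 22 → W
  i=10: Y-Y =  0 → A
  i=11: Y-E = 20 → U
  i=12: Q-D = 13 → N
  i=13: Y-R =  7 → H
  i=14: Z-D = 22 → W
  i=15: R-R =  0 → A
  i=16: R-X = 20 → U
  i=17: H-U = 13 → N
  i=18: U-N =  7 → H
  i=19: U-Y = 22 → W
  i=20: P-P =  0 → A
  shifts repeat with period 5: AUNHW

AUNHW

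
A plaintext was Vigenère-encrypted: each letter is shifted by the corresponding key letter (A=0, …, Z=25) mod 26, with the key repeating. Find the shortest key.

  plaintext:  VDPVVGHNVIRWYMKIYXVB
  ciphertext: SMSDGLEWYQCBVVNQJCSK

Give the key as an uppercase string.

  i= 0: S-V = 23 → X
  i= 1: M-D =  9 → J
  i= 2: S-P =  3 → D
  i= 3: D-V =  8 → I
  i= 4: G-V = 11 → L
  i= 5: L-G =  5 → F
  i= 6: E-H = 23 → X
  i= 7: W-N =  9 → J
  i= 8: Y-V =  3 → D
  i= 9: Q-I =  8 → I
  i=10: C-R = 11 → L
  i=11: B-W =  5 → F
  i=12: V-Y = 23 → X
  i=13: V-M =  9 → J
  i=14: N-K =  3 → D
  i=15: Q-I =  8 → I
  i=16: J-Y = 11 → L
  i=17: C-X =  5 → F
  i=18: S-V = 23 → X
  i=19: K-B =  9 → J
  shifts repeat with period 6: XJDILF

XJDILF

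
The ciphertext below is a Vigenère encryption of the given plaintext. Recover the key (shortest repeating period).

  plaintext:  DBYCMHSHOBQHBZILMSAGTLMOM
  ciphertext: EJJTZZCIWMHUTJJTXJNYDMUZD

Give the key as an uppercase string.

  i= 0: E-D =  1 → B
  i= 1: J-B =  8 → I
  i= 2: J-Y = 11 → L
  i= 3: T-C = 17 → R
  i= 4: Z-M = 13 → N
  i= 5: Z-H = 18 → S
  i= 6: C-S = 10 → K
  i= 7: I-H =  1 → B
  i= 8: W-O =  8 → I
  i= 9: M-B = 11 → L
  i=10: H-Q = 17 → R
  i=11: U-H = 13 → N
  i=12: T-B = 18 → S
  i=13: J-Z = 10 → K
  i=14: J-I =  1 → B
  i=15: T-L =  8 → I
  i=16: X-M = 11 → L
  i=17: J-S = 17 → R
  i=18: N-A = 13 → N
  i=19: Y-G = 18 → S
  i=20: D-T = 10 → K
  i=21: M-L =  1 → B
  i=22: U-M =  8 → I
  i=23: Z-O = 11 → L
  i=24: D-M = 17 → R
  shifts repeat with period 7: BILRNSK

BILRNSK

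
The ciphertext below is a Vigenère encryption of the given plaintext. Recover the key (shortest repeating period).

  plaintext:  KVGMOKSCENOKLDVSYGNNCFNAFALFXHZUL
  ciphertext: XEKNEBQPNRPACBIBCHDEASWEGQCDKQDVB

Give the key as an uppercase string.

  i= 0: X-K = 13 → N
  i= 1: E-V =  9 → J
  i= 2: K-G =  4 → E
  i= 3: N-M =  1 → B
  i= 4: E-O = 16 → Q
  i= 5: B-K = 17 → R
  i= 6: Q-S = 24 → Y
  i= 7: P-C = 13 → N
  i= 8: N-E =  9 → J
  i= 9: R-N =  4 → E
  i=10: P-O =  1 → B
  i=11: A-K = 16 → Q
  i=12: C-L = 17 → R
  i=13: B-D = 24 → Y
  i=14: I-V = 13 → N
  i=15: B-S =  9 → J
  i=16: C-Y =  4 → E
  i=17: H-G =  1 → B
  i=18: D-N = 16 → Q
  i=19: E-N = 17 → R
  i=20: A-C = 24 → Y
  i=21: S-F = 13 → N
  i=22: W-N =  9 → J
  i=23: E-A =  4 → E
  i=24: G-F =  1 → B
  i=25: Q-A = 16 → Q
  i=26: C-L = 17 → R
  i=27: D-F = 24 → Y
  i=28: K-X = 13 → N
  i=29: Q-H =  9 → J
  i=30: D-Z =  4 → E
  i=31: V-U =  1 → B
  i=32: B-L = 16 → Q
  shifts repeat with period 7: NJEBQRY

NJEBQRY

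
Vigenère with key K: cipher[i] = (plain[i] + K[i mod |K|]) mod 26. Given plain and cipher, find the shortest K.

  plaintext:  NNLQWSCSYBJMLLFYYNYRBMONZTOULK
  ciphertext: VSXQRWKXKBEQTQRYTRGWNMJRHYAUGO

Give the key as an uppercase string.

  i= 0: V-N =  8 → I
  i= 1: S-N =  5 → F
  i= 2: X-L = 12 → M
  i= 3: Q-Q =  0 → A
  i= 4: R-W = 21 → V
  i= 5: W-S =  4 → E
  i= 6: K-C =  8 → I
  i= 7: X-S =  5 → F
  i= 8: K-Y = 12 → M
  i= 9: B-B =  0 → A
  i=10: E-J = 21 → V
  i=11: Q-M =  4 → E
  i=12: T-L =  8 → I
  i=13: Q-L =  5 → F
  i=14: R-F = 12 → M
  i=15: Y-Y =  0 → A
  i=16: T-Y = 21 → V
  i=17: R-N =  4 → E
  i=18: G-Y =  8 → I
  i=19: W-R =  5 → F
  i=20: N-B = 12 → M
  i=21: M-M =  0 → A
  i=22: J-O = 21 → V
  i=23: R-N =  4 → E
  i=24: H-Z =  8 → I
  i=25: Y-T =  5 → F
  i=26: A-O = 12 → M
  i=27: U-U =  0 → A
  i=28: G-L = 21 → V
  i=29: O-K =  4 → E
  shifts repeat with period 6: IFMAVE

IFMAVE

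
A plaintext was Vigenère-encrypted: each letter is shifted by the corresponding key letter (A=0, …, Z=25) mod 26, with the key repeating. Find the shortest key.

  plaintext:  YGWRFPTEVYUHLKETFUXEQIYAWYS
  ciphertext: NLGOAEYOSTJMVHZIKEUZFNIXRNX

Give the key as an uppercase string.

PFKXV

  i= 0: N-Y = 15 → P
  i= 1: L-G =  5 → F
  i= 2: G-W = 10 → K
  i= 3: O-R = 23 → X
  i= 4: A-F = 21 → V
  i= 5: E-P = 15 → P
  i= 6: Y-T =  5 → F
  i= 7: O-E = 10 → K
  i= 8: S-V = 23 → X
  i= 9: T-Y = 21 → V
  i=10: J-U = 15 → P
  i=11: M-H =  5 → F
  i=12: V-L = 10 → K
  i=13: H-K = 23 → X
  i=14: Z-E = 21 → V
  i=15: I-T = 15 → P
  i=16: K-F =  5 → F
  i=17: E-U = 10 → K
  i=18: U-X = 23 → X
  i=19: Z-E = 21 → V
  i=20: F-Q = 15 → P
  i=21: N-I =  5 → F
  i=22: I-Y = 10 → K
  i=23: X-A = 23 → X
  i=24: R-W = 21 → V
  i=25: N-Y = 15 → P
  i=26: X-S =  5 → F
  shifts repeat with period 5: PFKXV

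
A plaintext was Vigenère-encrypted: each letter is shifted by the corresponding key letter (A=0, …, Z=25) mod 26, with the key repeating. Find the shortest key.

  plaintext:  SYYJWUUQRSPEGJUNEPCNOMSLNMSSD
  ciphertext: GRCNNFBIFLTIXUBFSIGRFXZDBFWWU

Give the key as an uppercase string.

  i= 0: G-S = 14 → O
  i= 1: R-Y = 19 → T
  i= 2: C-Y =  4 → E
  i= 3: N-J =  4 → E
  i= 4: N-W = 17 → R
  i= 5: F-U = 11 → L
  i= 6: B-U =  7 → H
  i= 7: I-Q = 18 → S
  i= 8: F-R = 14 → O
  i= 9: L-S = 19 → T
  i=10: T-P =  4 → E
  i=11: I-E =  4 → E
  i=12: X-G = 17 → R
  i=13: U-J = 11 → L
  i=14: B-U =  7 → H
  i=15: F-N = 18 → S
  i=16: S-E = 14 → O
  i=17: I-P = 19 → T
  i=18: G-C =  4 → E
  i=19: R-N =  4 → E
  i=20: F-O = 17 → R
  i=21: X-M = 11 → L
  i=22: Z-S =  7 → H
  i=23: D-L = 18 → S
  i=24: B-N = 14 → O
  i=25: F-M = 19 → T
  i=26: W-S =  4 → E
  i=27: W-S =  4 → E
  i=28: U-D = 17 → R
  shifts repeat with period 8: OTEERLHS

OTEERLHS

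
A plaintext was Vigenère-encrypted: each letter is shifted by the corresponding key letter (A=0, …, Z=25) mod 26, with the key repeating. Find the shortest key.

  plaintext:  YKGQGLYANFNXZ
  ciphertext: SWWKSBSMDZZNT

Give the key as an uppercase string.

UMQ

  i= 0: S-Y = 20 → U
  i= 1: W-K = 12 → M
  i= 2: W-G = 16 → Q
  i= 3: K-Q = 20 → U
  i= 4: S-G = 12 → M
  i= 5: B-L = 16 → Q
  i= 6: S-Y = 20 → U
  i= 7: M-A = 12 → M
  i= 8: D-N = 16 → Q
  i= 9: Z-F = 20 → U
  i=10: Z-N = 12 → M
  i=11: N-X = 16 → Q
  i=12: T-Z = 20 → U
  shifts repeat with period 3: UMQ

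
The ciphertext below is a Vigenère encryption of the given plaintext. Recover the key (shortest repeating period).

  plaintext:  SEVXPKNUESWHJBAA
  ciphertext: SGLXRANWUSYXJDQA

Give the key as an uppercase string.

ACQ

  i= 0: S-S =  0 → A
  i= 1: G-E =  2 → C
  i= 2: L-V = 16 → Q
  i= 3: X-X =  0 → A
  i= 4: R-P =  2 → C
  i= 5: A-K = 16 → Q
  i= 6: N-N =  0 → A
  i= 7: W-U =  2 → C
  i= 8: U-E = 16 → Q
  i= 9: S-S =  0 → A
  i=10: Y-W =  2 → C
  i=11: X-H = 16 → Q
  i=12: J-J =  0 → A
  i=13: D-B =  2 → C
  i=14: Q-A = 16 → Q
  i=15: A-A =  0 → A
  shifts repeat with period 3: ACQ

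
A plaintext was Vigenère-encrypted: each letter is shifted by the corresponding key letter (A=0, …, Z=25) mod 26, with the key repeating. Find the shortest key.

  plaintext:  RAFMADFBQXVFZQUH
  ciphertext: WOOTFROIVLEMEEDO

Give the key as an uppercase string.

FOJH

  i= 0: W-R =  5 → F
  i= 1: O-A = 14 → O
  i= 2: O-F =  9 → J
  i= 3: T-M =  7 → H
  i= 4: F-A =  5 → F
  i= 5: R-D = 14 → O
  i= 6: O-F =  9 → J
  i= 7: I-B =  7 → H
  i= 8: V-Q =  5 → F
  i= 9: L-X = 14 → O
  i=10: E-V =  9 → J
  i=11: M-F =  7 → H
  i=12: E-Z =  5 → F
  i=13: E-Q = 14 → O
  i=14: D-U =  9 → J
  i=15: O-H =  7 → H
  shifts repeat with period 4: FOJH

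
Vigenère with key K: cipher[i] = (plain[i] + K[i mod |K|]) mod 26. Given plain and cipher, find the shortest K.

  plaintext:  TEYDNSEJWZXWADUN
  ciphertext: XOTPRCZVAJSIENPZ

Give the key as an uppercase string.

  i= 0: X-T =  4 → E
  i= 1: O-E = 10 → K
  i= 2: T-Y = 21 → V
  i= 3: P-D = 12 → M
  i= 4: R-N =  4 → E
  i= 5: C-S = 10 → K
  i= 6: Z-E = 21 → V
  i= 7: V-J = 12 → M
  i= 8: A-W =  4 → E
  i= 9: J-Z = 10 → K
  i=10: S-X = 21 → V
  i=11: I-W = 12 → M
  i=12: E-A =  4 → E
  i=13: N-D = 10 → K
  i=14: P-U = 21 → V
  i=15: Z-N = 12 → M
  shifts repeat with period 4: EKVM

EKVM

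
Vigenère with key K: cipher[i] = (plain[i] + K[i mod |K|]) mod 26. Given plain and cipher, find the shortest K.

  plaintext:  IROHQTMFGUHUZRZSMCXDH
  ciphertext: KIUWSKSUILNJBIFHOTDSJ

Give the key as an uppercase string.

CRGP

  i= 0: K-I =  2 → C
  i= 1: I-R = 17 → R
  i= 2: U-O =  6 → G
  i= 3: W-H = 15 → P
  i= 4: S-Q =  2 → C
  i= 5: K-T = 17 → R
  i= 6: S-M =  6 → G
  i= 7: U-F = 15 → P
  i= 8: I-G =  2 → C
  i= 9: L-U = 17 → R
  i=10: N-H =  6 → G
  i=11: J-U = 15 → P
  i=12: B-Z =  2 → C
  i=13: I-R = 17 → R
  i=14: F-Z =  6 → G
  i=15: H-S = 15 → P
  i=16: O-M =  2 → C
  i=17: T-C = 17 → R
  i=18: D-X =  6 → G
  i=19: S-D = 15 → P
  i=20: J-H =  2 → C
  shifts repeat with period 4: CRGP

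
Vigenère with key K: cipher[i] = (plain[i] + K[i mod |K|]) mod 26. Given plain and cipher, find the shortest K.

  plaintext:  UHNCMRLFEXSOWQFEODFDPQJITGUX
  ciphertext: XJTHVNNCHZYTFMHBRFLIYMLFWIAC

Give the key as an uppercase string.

  i= 0: X-U =  3 → D
  i= 1: J-H =  2 → C
  i= 2: T-N =  6 → G
  i= 3: H-C =  5 → F
  i= 4: V-M =  9 → J
  i= 5: N-R = 22 → W
  i= 6: N-L =  2 → C
  i= 7: C-F = 23 → X
  i= 8: H-E =  3 → D
  i= 9: Z-X =  2 → C
  i=10: Y-S =  6 → G
  i=11: T-O =  5 → F
  i=12: F-W =  9 → J
  i=13: M-Q = 22 → W
  i=14: H-F =  2 → C
  i=15: B-E = 23 → X
  i=16: R-O =  3 → D
  i=17: F-D =  2 → C
  i=18: L-F =  6 → G
  i=19: I-D =  5 → F
  i=20: Y-P =  9 → J
  i=21: M-Q = 22 → W
  i=22: L-J =  2 → C
  i=23: F-I = 23 → X
  i=24: W-T =  3 → D
  i=25: I-G =  2 → C
  i=26: A-U =  6 → G
  i=27: C-X =  5 → F
  shifts repeat with period 8: DCGFJWCX

DCGFJWCX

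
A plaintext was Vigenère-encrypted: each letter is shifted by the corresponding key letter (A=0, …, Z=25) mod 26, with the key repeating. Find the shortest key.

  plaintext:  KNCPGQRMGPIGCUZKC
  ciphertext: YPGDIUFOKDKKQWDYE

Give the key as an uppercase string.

OCE

  i= 0: Y-K = 14 → O
  i= 1: P-N =  2 → C
  i= 2: G-C =  4 → E
  i= 3: D-P = 14 → O
  i= 4: I-G =  2 → C
  i= 5: U-Q =  4 → E
  i= 6: F-R = 14 → O
  i= 7: O-M =  2 → C
  i= 8: K-G =  4 → E
  i= 9: D-P = 14 → O
  i=10: K-I =  2 → C
  i=11: K-G =  4 → E
  i=12: Q-C = 14 → O
  i=13: W-U =  2 → C
  i=14: D-Z =  4 → E
  i=15: Y-K = 14 → O
  i=16: E-C =  2 → C
  shifts repeat with period 3: OCE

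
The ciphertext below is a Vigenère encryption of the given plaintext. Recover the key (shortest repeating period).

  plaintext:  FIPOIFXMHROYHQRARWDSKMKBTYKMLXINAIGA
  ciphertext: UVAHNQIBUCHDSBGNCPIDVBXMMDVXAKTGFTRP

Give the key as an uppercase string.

  i= 0: U-F = 15 → P
  i= 1: V-I = 13 → N
  i= 2: A-P = 11 → L
  i= 3: H-O = 19 → T
  i= 4: N-I =  5 → F
  i= 5: Q-F = 11 → L
  i= 6: I-X = 11 → L
  i= 7: B-M = 15 → P
  i= 8: U-H = 13 → N
  i= 9: C-R = 11 → L
  i=10: H-O = 19 → T
  i=11: D-Y =  5 → F
  i=12: S-H = 11 → L
  i=13: B-Q = 11 → L
  i=14: G-R = 15 → P
  i=15: N-A = 13 → N
  i=16: C-R = 11 → L
  i=17: P-W = 19 → T
  i=18: I-D =  5 → F
  i=19: D-S = 11 → L
  i=20: V-K = 11 → L
  i=21: B-M = 15 → P
  i=22: X-K = 13 → N
  i=23: M-B = 11 → L
  i=24: M-T = 19 → T
  i=25: D-Y =  5 → F
  i=26: V-K = 11 → L
  i=27: X-M = 11 → L
  i=28: A-L = 15 → P
  i=29: K-X = 13 → N
  i=30: T-I = 11 → L
  i=31: G-N = 19 → T
  i=32: F-A =  5 → F
  i=33: T-I = 11 → L
  i=34: R-G = 11 → L
  i=35: P-A = 15 → P
  shifts repeat with period 7: PNLTFLL

PNLTFLL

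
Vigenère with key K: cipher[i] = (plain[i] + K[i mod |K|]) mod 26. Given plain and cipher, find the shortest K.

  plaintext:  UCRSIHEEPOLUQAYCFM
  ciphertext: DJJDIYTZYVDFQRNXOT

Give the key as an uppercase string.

JHSLARPV

  i= 0: D-U =  9 → J
  i= 1: J-C =  7 → H
  i= 2: J-R = 18 → S
  i= 3: D-S = 11 → L
  i= 4: I-I =  0 → A
  i= 5: Y-H = 17 → R
  i= 6: T-E = 15 → P
  i= 7: Z-E = 21 → V
  i= 8: Y-P =  9 → J
  i= 9: V-O =  7 → H
  i=10: D-L = 18 → S
  i=11: F-U = 11 → L
  i=12: Q-Q =  0 → A
  i=13: R-A = 17 → R
  i=14: N-Y = 15 → P
  i=15: X-C = 21 → V
  i=16: O-F =  9 → J
  i=17: T-M =  7 → H
  shifts repeat with period 8: JHSLARPV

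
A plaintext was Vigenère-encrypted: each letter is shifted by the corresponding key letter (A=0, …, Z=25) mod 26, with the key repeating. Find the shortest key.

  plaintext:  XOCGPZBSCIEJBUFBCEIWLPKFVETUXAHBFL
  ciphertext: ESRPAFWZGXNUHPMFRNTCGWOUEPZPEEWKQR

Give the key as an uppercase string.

HEPJLGV

  i= 0: E-X =  7 → H
  i= 1: S-O =  4 → E
  i= 2: R-C = 15 → P
  i= 3: P-G =  9 → J
  i= 4: A-P = 11 → L
  i= 5: F-Z =  6 → G
  i= 6: W-B = 21 → V
  i= 7: Z-S =  7 → H
  i= 8: G-C =  4 → E
  i= 9: X-I = 15 → P
  i=10: N-E =  9 → J
  i=11: U-J = 11 → L
  i=12: H-B =  6 → G
  i=13: P-U = 21 → V
  i=14: M-F =  7 → H
  i=15: F-B =  4 → E
  i=16: R-C = 15 → P
  i=17: N-E =  9 → J
  i=18: T-I = 11 → L
  i=19: C-W =  6 → G
  i=20: G-L = 21 → V
  i=21: W-P =  7 → H
  i=22: O-K =  4 → E
  i=23: U-F = 15 → P
  i=24: E-V =  9 → J
  i=25: P-E = 11 → L
  i=26: Z-T =  6 → G
  i=27: P-U = 21 → V
  i=28: E-X =  7 → H
  i=29: E-A =  4 → E
  i=30: W-H = 15 → P
  i=31: K-B =  9 → J
  i=32: Q-F = 11 → L
  i=33: R-L =  6 → G
  shifts repeat with period 7: HEPJLGV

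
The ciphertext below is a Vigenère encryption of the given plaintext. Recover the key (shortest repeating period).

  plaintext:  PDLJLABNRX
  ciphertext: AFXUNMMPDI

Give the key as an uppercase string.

LCM

  i= 0: A-P = 11 → L
  i= 1: F-D =  2 → C
  i= 2: X-L = 12 → M
  i= 3: U-J = 11 → L
  i= 4: N-L =  2 → C
  i= 5: M-A = 12 → M
  i= 6: M-B = 11 → L
  i= 7: P-N =  2 → C
  i= 8: D-R = 12 → M
  i= 9: I-X = 11 → L
  shifts repeat with period 3: LCM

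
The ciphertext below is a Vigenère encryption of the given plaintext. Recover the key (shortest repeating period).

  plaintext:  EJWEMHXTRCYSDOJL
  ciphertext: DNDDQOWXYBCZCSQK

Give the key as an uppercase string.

  i= 0: D-E = 25 → Z
  i= 1: N-J =  4 → E
  i= 2: D-W =  7 → H
  i= 3: D-E = 25 → Z
  i= 4: Q-M =  4 → E
  i= 5: O-H =  7 → H
  i= 6: W-X = 25 → Z
  i= 7: X-T =  4 → E
  i= 8: Y-R =  7 → H
  i= 9: B-C = 25 → Z
  i=10: C-Y =  4 → E
  i=11: Z-S =  7 → H
  i=12: C-D = 25 → Z
  i=13: S-O =  4 → E
  i=14: Q-J =  7 → H
  i=15: K-L = 25 → Z
  shifts repeat with period 3: ZEH

ZEH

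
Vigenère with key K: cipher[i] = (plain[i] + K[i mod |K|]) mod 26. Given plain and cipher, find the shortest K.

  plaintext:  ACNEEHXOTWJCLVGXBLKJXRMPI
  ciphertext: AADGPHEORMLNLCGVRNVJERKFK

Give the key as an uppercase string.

  i= 0: A-A =  0 → A
  i= 1: A-C = 24 → Y
  i= 2: D-N = 16 → Q
  i= 3: G-E =  2 → C
  i= 4: P-E = 11 → L
  i= 5: H-H =  0 → A
  i= 6: E-X =  7 → H
  i= 7: O-O =  0 → A
  i= 8: R-T = 24 → Y
  i= 9: M-W = 16 → Q
  i=10: L-J =  2 → C
  i=11: N-C = 11 → L
  i=12: L-L =  0 → A
  i=13: C-V =  7 → H
  i=14: G-G =  0 → A
  i=15: V-X = 24 → Y
  i=16: R-B = 16 → Q
  i=17: N-L =  2 → C
  i=18: V-K = 11 → L
  i=19: J-J =  0 → A
  i=20: E-X =  7 → H
  i=21: R-R =  0 → A
  i=22: K-M = 24 → Y
  i=23: F-P = 16 → Q
  i=24: K-I =  2 → C
  shifts repeat with period 7: AYQCLAH

AYQCLAH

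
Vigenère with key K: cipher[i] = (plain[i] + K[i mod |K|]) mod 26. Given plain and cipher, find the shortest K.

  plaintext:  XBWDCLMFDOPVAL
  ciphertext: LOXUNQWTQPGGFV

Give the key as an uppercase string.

  i= 0: L-X = 14 → O
  i= 1: O-B = 13 → N
  i= 2: X-W =  1 → B
  i= 3: U-D = 17 → R
  i= 4: N-C = 11 → L
  i= 5: Q-L =  5 → F
  i= 6: W-M = 10 → K
  i= 7: T-F = 14 → O
  i= 8: Q-D = 13 → N
  i= 9: P-O =  1 → B
  i=10: G-P = 17 → R
  i=11: G-V = 11 → L
  i=12: F-A =  5 → F
  i=13: V-L = 10 → K
  shifts repeat with period 7: ONBRLFK

ONBRLFK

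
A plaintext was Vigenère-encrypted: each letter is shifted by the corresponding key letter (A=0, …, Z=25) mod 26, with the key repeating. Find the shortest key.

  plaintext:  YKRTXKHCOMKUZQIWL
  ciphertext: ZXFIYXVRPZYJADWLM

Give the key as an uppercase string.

BNOP

  i= 0: Z-Y =  1 → B
  i= 1: X-K = 13 → N
  i= 2: F-R = 14 → O
  i= 3: I-T = 15 → P
  i= 4: Y-X =  1 → B
  i= 5: X-K = 13 → N
  i= 6: V-H = 14 → O
  i= 7: R-C = 15 → P
  i= 8: P-O =  1 → B
  i= 9: Z-M = 13 → N
  i=10: Y-K = 14 → O
  i=11: J-U = 15 → P
  i=12: A-Z =  1 → B
  i=13: D-Q = 13 → N
  i=14: W-I = 14 → O
  i=15: L-W = 15 → P
  i=16: M-L =  1 → B
  shifts repeat with period 4: BNOP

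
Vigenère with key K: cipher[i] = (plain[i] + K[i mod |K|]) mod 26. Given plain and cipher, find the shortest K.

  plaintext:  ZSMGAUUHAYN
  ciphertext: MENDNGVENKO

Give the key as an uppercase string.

NMBX

  i= 0: M-Z = 13 → N
  i= 1: E-S = 12 → M
  i= 2: N-M =  1 → B
  i= 3: D-G = 23 → X
  i= 4: N-A = 13 → N
  i= 5: G-U = 12 → M
  i= 6: V-U =  1 → B
  i= 7: E-H = 23 → X
  i= 8: N-A = 13 → N
  i= 9: K-Y = 12 → M
  i=10: O-N =  1 → B
  shifts repeat with period 4: NMBX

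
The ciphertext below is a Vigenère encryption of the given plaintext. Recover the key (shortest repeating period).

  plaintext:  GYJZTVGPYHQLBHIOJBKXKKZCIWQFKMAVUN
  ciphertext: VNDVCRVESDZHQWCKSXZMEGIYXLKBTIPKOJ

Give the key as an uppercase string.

  i= 0: V-G = 15 → P
  i= 1: N-Y = 15 → P
  i= 2: D-J = 20 → U
  i= 3: V-Z = 22 → W
  i= 4: C-T =  9 → J
  i= 5: R-V = 22 → W
  i= 6: V-G = 15 → P
  i= 7: E-P = 15 → P
  i= 8: S-Y = 20 → U
  i= 9: D-H = 22 → W
  i=10: Z-Q =  9 → J
  i=11: H-L = 22 → W
  i=12: Q-B = 15 → P
  i=13: W-H = 15 → P
  i=14: C-I = 20 → U
  i=15: K-O = 22 → W
  i=16: S-J =  9 → J
  i=17: X-B = 22 → W
  i=18: Z-K = 15 → P
  i=19: M-X = 15 → P
  i=20: E-K = 20 → U
  i=21: G-K = 22 → W
  i=22: I-Z =  9 → J
  i=23: Y-C = 22 → W
  i=24: X-I = 15 → P
  i=25: L-W = 15 → P
  i=26: K-Q = 20 → U
  i=27: B-F = 22 → W
  i=28: T-K =  9 → J
  i=29: I-M = 22 → W
  i=30: P-A = 15 → P
  i=31: K-V = 15 → P
  i=32: O-U = 20 → U
  i=33: J-N = 22 → W
  shifts repeat with period 6: PPUWJW

PPUWJW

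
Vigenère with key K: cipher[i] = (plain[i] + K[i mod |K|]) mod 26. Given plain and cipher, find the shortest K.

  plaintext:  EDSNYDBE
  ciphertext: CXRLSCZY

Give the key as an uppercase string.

  i= 0: C-E = 24 → Y
  i= 1: X-D = 20 → U
  i= 2: R-S = 25 → Z
  i= 3: L-N = 24 → Y
  i= 4: S-Y = 20 → U
  i= 5: C-D = 25 → Z
  i= 6: Z-B = 24 → Y
  i= 7: Y-E = 20 → U
  shifts repeat with period 3: YUZ

YUZ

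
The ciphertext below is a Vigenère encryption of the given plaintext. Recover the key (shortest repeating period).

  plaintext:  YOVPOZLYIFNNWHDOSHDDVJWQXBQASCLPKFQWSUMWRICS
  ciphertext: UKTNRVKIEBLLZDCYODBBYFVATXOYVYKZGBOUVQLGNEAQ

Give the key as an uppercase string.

WWYYDWZK

  i= 0: U-Y = 22 → W
  i= 1: K-O = 22 → W
  i= 2: T-V = 24 → Y
  i= 3: N-P = 24 → Y
  i= 4: R-O =  3 → D
  i= 5: V-Z = 22 → W
  i= 6: K-L = 25 → Z
  i= 7: I-Y = 10 → K
  i= 8: E-I = 22 → W
  i= 9: B-F = 22 → W
  i=10: L-N = 24 → Y
  i=11: L-N = 24 → Y
  i=12: Z-W =  3 → D
  i=13: D-H = 22 → W
  i=14: C-D = 25 → Z
  i=15: Y-O = 10 → K
  i=16: O-S = 22 → W
  i=17: D-H = 22 → W
  i=18: B-D = 24 → Y
  i=19: B-D = 24 → Y
  i=20: Y-V =  3 → D
  i=21: F-J = 22 → W
  i=22: V-W = 25 → Z
  i=23: A-Q = 10 → K
  i=24: T-X = 22 → W
  i=25: X-B = 22 → W
  i=26: O-Q = 24 → Y
  i=27: Y-A = 24 → Y
  i=28: V-S =  3 → D
  i=29: Y-C = 22 → W
  i=30: K-L = 25 → Z
  i=31: Z-P = 10 → K
  i=32: G-K = 22 → W
  i=33: B-F = 22 → W
  i=34: O-Q = 24 → Y
  i=35: U-W = 24 → Y
  i=36: V-S =  3 → D
  i=37: Q-U = 22 → W
  i=38: L-M = 25 → Z
  i=39: G-W = 10 → K
  i=40: N-R = 22 → W
  i=41: E-I = 22 → W
  i=42: A-C = 24 → Y
  i=43: Q-S = 24 → Y
  shifts repeat with period 8: WWYYDWZK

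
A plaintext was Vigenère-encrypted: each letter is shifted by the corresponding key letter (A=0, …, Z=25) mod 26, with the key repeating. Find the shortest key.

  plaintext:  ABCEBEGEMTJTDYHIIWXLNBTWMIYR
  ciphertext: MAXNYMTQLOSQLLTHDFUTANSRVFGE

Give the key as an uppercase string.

MZVJXIN

  i= 0: M-A = 12 → M
  i= 1: A-B = 25 → Z
  i= 2: X-C = 21 → V
  i= 3: N-E =  9 → J
  i= 4: Y-B = 23 → X
  i= 5: M-E =  8 → I
  i= 6: T-G = 13 → N
  i= 7: Q-E = 12 → M
  i= 8: L-M = 25 → Z
  i= 9: O-T = 21 → V
  i=10: S-J =  9 → J
  i=11: Q-T = 23 → X
  i=12: L-D =  8 → I
  i=13: L-Y = 13 → N
  i=14: T-H = 12 → M
  i=15: H-I = 25 → Z
  i=16: D-I = 21 → V
  i=17: F-W =  9 → J
  i=18: U-X = 23 → X
  i=19: T-L =  8 → I
  i=20: A-N = 13 → N
  i=21: N-B = 12 → M
  i=22: S-T = 25 → Z
  i=23: R-W = 21 → V
  i=24: V-M =  9 → J
  i=25: F-I = 23 → X
  i=26: G-Y =  8 → I
  i=27: E-R = 13 → N
  shifts repeat with period 7: MZVJXIN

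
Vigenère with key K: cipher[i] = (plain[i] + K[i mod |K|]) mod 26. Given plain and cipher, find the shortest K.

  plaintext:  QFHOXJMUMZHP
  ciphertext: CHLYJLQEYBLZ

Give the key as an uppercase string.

  i= 0: C-Q = 12 → M
  i= 1: H-F =  2 → C
  i= 2: L-H =  4 → E
  i= 3: Y-O = 10 → K
  i= 4: J-X = 12 → M
  i= 5: L-J =  2 → C
  i= 6: Q-M =  4 → E
  i= 7: E-U = 10 → K
  i= 8: Y-M = 12 → M
  i= 9: B-Z =  2 → C
  i=10: L-H =  4 → E
  i=11: Z-P = 10 → K
  shifts repeat with period 4: MCEK

MCEK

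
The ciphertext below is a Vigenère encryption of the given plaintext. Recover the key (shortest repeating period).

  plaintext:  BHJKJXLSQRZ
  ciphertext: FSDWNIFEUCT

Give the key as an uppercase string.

ELUM

  i= 0: F-B =  4 → E
  i= 1: S-H = 11 → L
  i= 2: D-J = 20 → U
  i= 3: W-K = 12 → M
  i= 4: N-J =  4 → E
  i= 5: I-X = 11 → L
  i= 6: F-L = 20 → U
  i= 7: E-S = 12 → M
  i= 8: U-Q =  4 → E
  i= 9: C-R = 11 → L
  i=10: T-Z = 20 → U
  shifts repeat with period 4: ELUM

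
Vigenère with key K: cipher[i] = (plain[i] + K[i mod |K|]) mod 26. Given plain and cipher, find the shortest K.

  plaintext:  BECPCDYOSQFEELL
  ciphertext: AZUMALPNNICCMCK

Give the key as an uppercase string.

  i= 0: A-B = 25 → Z
  i= 1: Z-E = 21 → V
  i= 2: U-C = 18 → S
  i= 3: M-P = 23 → X
  i= 4: A-C = 24 → Y
  i= 5: L-D =  8 → I
  i= 6: P-Y = 17 → R
  i= 7: N-O = 25 → Z
  i= 8: N-S = 21 → V
  i= 9: I-Q = 18 → S
  i=10: C-F = 23 → X
  i=11: C-E = 24 → Y
  i=12: M-E =  8 → I
  i=13: C-L = 17 → R
  i=14: K-L = 25 → Z
  shifts repeat with period 7: ZVSXYIR

ZVSXYIR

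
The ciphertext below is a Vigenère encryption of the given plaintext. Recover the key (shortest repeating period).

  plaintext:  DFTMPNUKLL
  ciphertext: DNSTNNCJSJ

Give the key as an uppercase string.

AIZHY

  i= 0: D-D =  0 → A
  i= 1: N-F =  8 → I
  i= 2: S-T = 25 → Z
  i= 3: T-M =  7 → H
  i= 4: N-P = 24 → Y
  i= 5: N-N =  0 → A
  i= 6: C-U =  8 → I
  i= 7: J-K = 25 → Z
  i= 8: S-L =  7 → H
  i= 9: J-L = 24 → Y
  shifts repeat with period 5: AIZHY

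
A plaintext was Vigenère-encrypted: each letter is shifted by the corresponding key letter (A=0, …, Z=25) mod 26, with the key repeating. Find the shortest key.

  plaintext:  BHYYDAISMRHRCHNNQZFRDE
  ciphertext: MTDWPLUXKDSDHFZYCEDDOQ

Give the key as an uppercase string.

  i= 0: M-B = 11 → L
  i= 1: T-H = 12 → M
  i= 2: D-Y =  5 → F
  i= 3: W-Y = 24 → Y
  i= 4: P-D = 12 → M
  i= 5: L-A = 11 → L
  i= 6: U-I = 12 → M
  i= 7: X-S =  5 → F
  i= 8: K-M = 24 → Y
  i= 9: D-R = 12 → M
  i=10: S-H = 11 → L
  i=11: D-R = 12 → M
  i=12: H-C =  5 → F
  i=13: F-H = 24 → Y
  i=14: Z-N = 12 → M
  i=15: Y-N = 11 → L
  i=16: C-Q = 12 → M
  i=17: E-Z =  5 → F
  i=18: D-F = 24 → Y
  i=19: D-R = 12 → M
  i=20: O-D = 11 → L
  i=21: Q-E = 12 → M
  shifts repeat with period 5: LMFYM

LMFYM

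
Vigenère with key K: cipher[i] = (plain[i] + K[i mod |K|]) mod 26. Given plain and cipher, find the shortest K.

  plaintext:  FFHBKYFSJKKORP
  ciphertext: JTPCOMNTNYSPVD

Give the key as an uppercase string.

EOIB

  i= 0: J-F =  4 → E
  i= 1: T-F = 14 → O
  i= 2: P-H =  8 → I
  i= 3: C-B =  1 → B
  i= 4: O-K =  4 → E
  i= 5: M-Y = 14 → O
  i= 6: N-F =  8 → I
  i= 7: T-S =  1 → B
  i= 8: N-J =  4 → E
  i= 9: Y-K = 14 → O
  i=10: S-K =  8 → I
  i=11: P-O =  1 → B
  i=12: V-R =  4 → E
  i=13: D-P = 14 → O
  shifts repeat with period 4: EOIB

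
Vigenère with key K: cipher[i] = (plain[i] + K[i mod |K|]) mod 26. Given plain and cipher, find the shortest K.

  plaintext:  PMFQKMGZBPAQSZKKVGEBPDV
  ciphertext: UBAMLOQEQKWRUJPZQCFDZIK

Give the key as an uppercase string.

  i= 0: U-P =  5 → F
  i= 1: B-M = 15 → P
  i= 2: A-F = 21 → V
  i= 3: M-Q = 22 → W
  i= 4: L-K =  1 → B
  i= 5: O-M =  2 → C
  i= 6: Q-G = 10 → K
  i= 7: E-Z =  5 → F
  i= 8: Q-B = 15 → P
  i= 9: K-P = 21 → V
  i=10: W-A = 22 → W
  i=11: R-Q =  1 → B
  i=12: U-S =  2 → C
  i=13: J-Z = 10 → K
  i=14: P-K =  5 → F
  i=15: Z-K = 15 → P
  i=16: Q-V = 21 → V
  i=17: C-G = 22 → W
  i=18: F-E =  1 → B
  i=19: D-B =  2 → C
  i=20: Z-P = 10 → K
  i=21: I-D =  5 → F
  i=22: K-V = 15 → P
  shifts repeat with period 7: FPVWBCK

FPVWBCK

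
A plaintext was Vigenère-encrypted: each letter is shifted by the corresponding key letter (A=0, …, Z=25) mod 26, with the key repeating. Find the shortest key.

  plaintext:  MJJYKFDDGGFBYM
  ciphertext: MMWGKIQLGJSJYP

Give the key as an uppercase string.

ADNI

  i= 0: M-M =  0 → A
  i= 1: M-J =  3 → D
  i= 2: W-J = 13 → N
  i= 3: G-Y =  8 → I
  i= 4: K-K =  0 → A
  i= 5: I-F =  3 → D
  i= 6: Q-D = 13 → N
  i= 7: L-D =  8 → I
  i= 8: G-G =  0 → A
  i= 9: J-G =  3 → D
  i=10: S-F = 13 → N
  i=11: J-B =  8 → I
  i=12: Y-Y =  0 → A
  i=13: P-M =  3 → D
  shifts repeat with period 4: ADNI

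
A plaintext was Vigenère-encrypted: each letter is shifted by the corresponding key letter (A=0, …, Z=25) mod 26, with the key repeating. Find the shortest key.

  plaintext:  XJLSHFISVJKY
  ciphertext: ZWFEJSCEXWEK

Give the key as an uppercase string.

  i= 0: Z-X =  2 → C
  i= 1: W-J = 13 → N
  i= 2: F-L = 20 → U
  i= 3: E-S = 12 → M
  i= 4: J-H =  2 → C
  i= 5: S-F = 13 → N
  i= 6: C-I = 20 → U
  i= 7: E-S = 12 → M
  i= 8: X-V =  2 → C
  i= 9: W-J = 13 → N
  i=10: E-K = 20 → U
  i=11: K-Y = 12 → M
  shifts repeat with period 4: CNUM

CNUM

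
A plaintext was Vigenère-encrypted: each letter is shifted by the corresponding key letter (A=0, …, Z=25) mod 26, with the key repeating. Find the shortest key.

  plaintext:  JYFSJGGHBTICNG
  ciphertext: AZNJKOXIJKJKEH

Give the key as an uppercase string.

RBI

  i= 0: A-J = 17 → R
  i= 1: Z-Y =  1 → B
  i= 2: N-F =  8 → I
  i= 3: J-S = 17 → R
  i= 4: K-J =  1 → B
  i= 5: O-G =  8 → I
  i= 6: X-G = 17 → R
  i= 7: I-H =  1 → B
  i= 8: J-B =  8 → I
  i= 9: K-T = 17 → R
  i=10: J-I =  1 → B
  i=11: K-C =  8 → I
  i=12: E-N = 17 → R
  i=13: H-G =  1 → B
  shifts repeat with period 3: RBI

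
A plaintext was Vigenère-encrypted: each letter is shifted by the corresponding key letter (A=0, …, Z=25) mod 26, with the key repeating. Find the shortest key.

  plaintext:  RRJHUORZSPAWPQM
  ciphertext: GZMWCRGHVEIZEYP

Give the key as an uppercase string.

PID

  i= 0: G-R = 15 → P
  i= 1: Z-R =  8 → I
  i= 2: M-J =  3 → D
  i= 3: W-H = 15 → P
  i= 4: C-U =  8 → I
  i= 5: R-O =  3 → D
  i= 6: G-R = 15 → P
  i= 7: H-Z =  8 → I
  i= 8: V-S =  3 → D
  i= 9: E-P = 15 → P
  i=10: I-A =  8 → I
  i=11: Z-W =  3 → D
  i=12: E-P = 15 → P
  i=13: Y-Q =  8 → I
  i=14: P-M =  3 → D
  shifts repeat with period 3: PID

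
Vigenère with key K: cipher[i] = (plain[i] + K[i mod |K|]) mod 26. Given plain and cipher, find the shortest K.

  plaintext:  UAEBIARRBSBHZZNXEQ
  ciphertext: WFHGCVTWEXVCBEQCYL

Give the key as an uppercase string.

CFDFUV

  i= 0: W-U =  2 → C
  i= 1: F-A =  5 → F
  i= 2: H-E =  3 → D
  i= 3: G-B =  5 → F
  i= 4: C-I = 20 → U
  i= 5: V-A = 21 → V
  i= 6: T-R =  2 → C
  i= 7: W-R =  5 → F
  i= 8: E-B =  3 → D
  i= 9: X-S =  5 → F
  i=10: V-B = 20 → U
  i=11: C-H = 21 → V
  i=12: B-Z =  2 → C
  i=13: E-Z =  5 → F
  i=14: Q-N =  3 → D
  i=15: C-X =  5 → F
  i=16: Y-E = 20 → U
  i=17: L-Q = 21 → V
  shifts repeat with period 6: CFDFUV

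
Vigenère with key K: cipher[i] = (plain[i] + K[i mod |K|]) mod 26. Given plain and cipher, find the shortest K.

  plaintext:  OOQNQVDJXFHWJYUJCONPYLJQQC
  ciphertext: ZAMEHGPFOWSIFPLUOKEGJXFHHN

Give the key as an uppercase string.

LMWRR

  i= 0: Z-O = 11 → L
  i= 1: A-O = 12 → M
  i= 2: M-Q = 22 → W
  i= 3: E-N = 17 → R
  i= 4: H-Q = 17 → R
  i= 5: G-V = 11 → L
  i= 6: P-D = 12 → M
  i= 7: F-J = 22 → W
  i= 8: O-X = 17 → R
  i= 9: W-F = 17 → R
  i=10: S-H = 11 → L
  i=11: I-W = 12 → M
  i=12: F-J = 22 → W
  i=13: P-Y = 17 → R
  i=14: L-U = 17 → R
  i=15: U-J = 11 → L
  i=16: O-C = 12 → M
  i=17: K-O = 22 → W
  i=18: E-N = 17 → R
  i=19: G-P = 17 → R
  i=20: J-Y = 11 → L
  i=21: X-L = 12 → M
  i=22: F-J = 22 → W
  i=23: H-Q = 17 → R
  i=24: H-Q = 17 → R
  i=25: N-C = 11 → L
  shifts repeat with period 5: LMWRR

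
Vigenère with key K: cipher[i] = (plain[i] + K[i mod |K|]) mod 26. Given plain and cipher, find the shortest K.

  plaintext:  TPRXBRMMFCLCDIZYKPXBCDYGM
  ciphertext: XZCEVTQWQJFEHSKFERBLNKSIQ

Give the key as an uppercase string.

EKLHUC

  i= 0: X-T =  4 → E
  i= 1: Z-P = 10 → K
  i= 2: C-R = 11 → L
  i= 3: E-X =  7 → H
  i= 4: V-B = 20 → U
  i= 5: T-R =  2 → C
  i= 6: Q-M =  4 → E
  i= 7: W-M = 10 → K
  i= 8: Q-F = 11 → L
  i= 9: J-C =  7 → H
  i=10: F-L = 20 → U
  i=11: E-C =  2 → C
  i=12: H-D =  4 → E
  i=13: S-I = 10 → K
  i=14: K-Z = 11 → L
  i=15: F-Y =  7 → H
  i=16: E-K = 20 → U
  i=17: R-P =  2 → C
  i=18: B-X =  4 → E
  i=19: L-B = 10 → K
  i=20: N-C = 11 → L
  i=21: K-D =  7 → H
  i=22: S-Y = 20 → U
  i=23: I-G =  2 → C
  i=24: Q-M =  4 → E
  shifts repeat with period 6: EKLHUC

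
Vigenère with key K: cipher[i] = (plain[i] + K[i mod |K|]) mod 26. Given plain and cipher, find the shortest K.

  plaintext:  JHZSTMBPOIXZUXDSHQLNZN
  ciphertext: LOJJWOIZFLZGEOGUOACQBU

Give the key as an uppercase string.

CHKRD

  i= 0: L-J =  2 → C
  i= 1: O-H =  7 → H
  i= 2: J-Z = 10 → K
  i= 3: J-S = 17 → R
  i= 4: W-T =  3 → D
  i= 5: O-M =  2 → C
  i= 6: I-B =  7 → H
  i= 7: Z-P = 10 → K
  i= 8: F-O = 17 → R
  i= 9: L-I =  3 → D
  i=10: Z-X =  2 → C
  i=11: G-Z =  7 → H
  i=12: E-U = 10 → K
  i=13: O-X = 17 → R
  i=14: G-D =  3 → D
  i=15: U-S =  2 → C
  i=16: O-H =  7 → H
  i=17: A-Q = 10 → K
  i=18: C-L = 17 → R
  i=19: Q-N =  3 → D
  i=20: B-Z =  2 → C
  i=21: U-N =  7 → H
  shifts repeat with period 5: CHKRD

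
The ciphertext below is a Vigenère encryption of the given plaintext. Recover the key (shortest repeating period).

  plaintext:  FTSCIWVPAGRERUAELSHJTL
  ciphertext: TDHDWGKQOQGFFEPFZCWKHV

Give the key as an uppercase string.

  i= 0: T-F = 14 → O
  i= 1: D-T = 10 → K
  i= 2: H-S = 15 → P
  i= 3: D-C =  1 → B
  i= 4: W-I = 14 → O
  i= 5: G-W = 10 → K
  i= 6: K-V = 15 → P
  i= 7: Q-P =  1 → B
  i= 8: O-A = 14 → O
  i= 9: Q-G = 10 → K
  i=10: G-R = 15 → P
  i=11: F-E =  1 → B
  i=12: F-R = 14 → O
  i=13: E-U = 10 → K
  i=14: P-A = 15 → P
  i=15: F-E =  1 → B
  i=16: Z-L = 14 → O
  i=17: C-S = 10 → K
  i=18: W-H = 15 → P
  i=19: K-J =  1 → B
  i=20: H-T = 14 → O
  i=21: V-L = 10 → K
  shifts repeat with period 4: OKPB

OKPB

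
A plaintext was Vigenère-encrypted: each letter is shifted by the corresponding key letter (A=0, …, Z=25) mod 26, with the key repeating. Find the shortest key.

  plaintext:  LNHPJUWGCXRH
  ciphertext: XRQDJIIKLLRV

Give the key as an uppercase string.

  i= 0: X-L = 12 → M
  i= 1: R-N =  4 → E
  i= 2: Q-H =  9 → J
  i= 3: D-P = 14 → O
  i= 4: J-J =  0 → A
  i= 5: I-U = 14 → O
  i= 6: I-W = 12 → M
  i= 7: K-G =  4 → E
  i= 8: L-C =  9 → J
  i= 9: L-X = 14 → O
  i=10: R-R =  0 → A
  i=11: V-H = 14 → O
  shifts repeat with period 6: MEJOAO

MEJOAO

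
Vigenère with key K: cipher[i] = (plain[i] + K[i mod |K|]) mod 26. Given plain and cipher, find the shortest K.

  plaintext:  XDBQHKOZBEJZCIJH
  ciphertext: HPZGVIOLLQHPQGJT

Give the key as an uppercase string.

  i= 0: H-X = 10 → K
  i= 1: P-D = 12 → M
  i= 2: Z-B = 24 → Y
  i= 3: G-Q = 16 → Q
  i= 4: V-H = 14 → O
  i= 5: I-K = 24 → Y
  i= 6: O-O =  0 → A
  i= 7: L-Z = 12 → M
  i= 8: L-B = 10 → K
  i= 9: Q-E = 12 → M
  i=10: H-J = 24 → Y
  i=11: P-Z = 16 → Q
  i=12: Q-C = 14 → O
  i=13: G-I = 24 → Y
  i=14: J-J =  0 → A
  i=15: T-H = 12 → M
  shifts repeat with period 8: KMYQOYAM

KMYQOYAM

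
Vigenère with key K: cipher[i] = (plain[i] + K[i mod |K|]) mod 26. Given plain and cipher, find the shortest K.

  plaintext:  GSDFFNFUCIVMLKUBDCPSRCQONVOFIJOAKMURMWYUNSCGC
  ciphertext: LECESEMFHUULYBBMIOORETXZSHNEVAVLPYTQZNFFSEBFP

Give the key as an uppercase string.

  i= 0: L-G =  5 → F
  i= 1: E-S = 12 → M
  i= 2: C-D = 25 → Z
  i= 3: E-F = 25 → Z
  i= 4: S-F = 13 → N
  i= 5: E-N = 17 → R
  i= 6: M-F =  7 → H
  i= 7: F-U = 11 → L
  i= 8: H-C =  5 → F
  i= 9: U-I = 12 → M
  i=10: U-V = 25 → Z
  i=11: L-M = 25 → Z
  i=12: Y-L = 13 → N
  i=13: B-K = 17 → R
  i=14: B-U =  7 → H
  i=15: M-B = 11 → L
  i=16: I-D =  5 → F
  i=17: O-C = 12 → M
  i=18: O-P = 25 → Z
  i=19: R-S = 25 → Z
  i=20: E-R = 13 → N
  i=21: T-C = 17 → R
  i=22: X-Q =  7 → H
  i=23: Z-O = 11 → L
  i=24: S-N =  5 → F
  i=25: H-V = 12 → M
  i=26: N-O = 25 → Z
  i=27: E-F = 25 → Z
  i=28: V-I = 13 → N
  i=29: A-J = 17 → R
  i=30: V-O =  7 → H
  i=31: L-A = 11 → L
  i=32: P-K =  5 → F
  i=33: Y-M = 12 → M
  i=34: T-U = 25 → Z
  i=35: Q-R = 25 → Z
  i=36: Z-M = 13 → N
  i=37: N-W = 17 → R
  i=38: F-Y =  7 → H
  i=39: F-U = 11 → L
  i=40: S-N =  5 → F
  i=41: E-S = 12 → M
  i=42: B-C = 25 → Z
  i=43: F-G = 25 → Z
  i=44: P-C = 13 → N
  shifts repeat with period 8: FMZZNRHL

FMZZNRHL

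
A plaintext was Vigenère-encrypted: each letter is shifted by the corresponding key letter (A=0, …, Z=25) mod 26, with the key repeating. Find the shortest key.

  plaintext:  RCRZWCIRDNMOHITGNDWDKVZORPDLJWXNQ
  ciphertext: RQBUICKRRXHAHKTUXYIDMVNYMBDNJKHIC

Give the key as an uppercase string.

  i= 0: R-R =  0 → A
  i= 1: Q-C = 14 → O
  i= 2: B-R = 10 → K
  i= 3: U-Z = 21 → V
  i= 4: I-W = 12 → M
  i= 5: C-C =  0 → A
  i= 6: K-I =  2 → C
  i= 7: R-R =  0 → A
  i= 8: R-D = 14 → O
  i= 9: X-N = 10 → K
  i=10: H-M = 21 → V
  i=11: A-O = 12 → M
  i=12: H-H =  0 → A
  i=13: K-I =  2 → C
  i=14: T-T =  0 → A
  i=15: U-G = 14 → O
  i=16: X-N = 10 → K
  i=17: Y-D = 21 → V
  i=18: I-W = 12 → M
  i=19: D-D =  0 → A
  i=20: M-K =  2 → C
  i=21: V-V =  0 → A
  i=22: N-Z = 14 → O
  i=23: Y-O = 10 → K
  i=24: M-R = 21 → V
  i=25: B-P = 12 → M
  i=26: D-D =  0 → A
  i=27: N-L =  2 → C
  i=28: J-J =  0 → A
  i=29: K-W = 14 → O
  i=30: H-X = 10 → K
  i=31: I-N = 21 → V
  i=32: C-Q = 12 → M
  shifts repeat with period 7: AOKVMAC

AOKVMAC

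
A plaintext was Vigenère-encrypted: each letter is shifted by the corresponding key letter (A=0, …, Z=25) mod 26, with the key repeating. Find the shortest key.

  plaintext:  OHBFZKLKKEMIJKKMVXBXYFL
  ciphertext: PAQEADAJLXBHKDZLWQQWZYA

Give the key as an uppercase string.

  i= 0: P-O =  1 → B
  i= 1: A-H = 19 → T
  i= 2: Q-B = 15 → P
  i= 3: E-F = 25 → Z
  i= 4: A-Z =  1 → B
  i= 5: D-K = 19 → T
  i= 6: A-L = 15 → P
  i= 7: J-K = 25 → Z
  i= 8: L-K =  1 → B
  i= 9: X-E = 19 → T
  i=10: B-M = 15 → P
  i=11: H-I = 25 → Z
  i=12: K-J =  1 → B
  i=13: D-K = 19 → T
  i=14: Z-K = 15 → P
  i=15: L-M = 25 → Z
  i=16: W-V =  1 → B
  i=17: Q-X = 19 → T
  i=18: Q-B = 15 → P
  i=19: W-X = 25 → Z
  i=20: Z-Y =  1 → B
  i=21: Y-F = 19 → T
  i=22: A-L = 15 → P
  shifts repeat with period 4: BTPZ

BTPZ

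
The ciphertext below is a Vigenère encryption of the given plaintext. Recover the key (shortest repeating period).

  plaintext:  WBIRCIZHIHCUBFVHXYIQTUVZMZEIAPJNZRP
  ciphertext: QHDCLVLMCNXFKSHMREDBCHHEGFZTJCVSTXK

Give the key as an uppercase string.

UGVLJNMF

  i= 0: Q-W = 20 → U
  i= 1: H-B =  6 → G
  i= 2: D-I = 21 → V
  i= 3: C-R = 11 → L
  i= 4: L-C =  9 → J
  i= 5: V-I = 13 → N
  i= 6: L-Z = 12 → M
  i= 7: M-H =  5 → F
  i= 8: C-I = 20 → U
  i= 9: N-H =  6 → G
  i=10: X-C = 21 → V
  i=11: F-U = 11 → L
  i=12: K-B =  9 → J
  i=13: S-F = 13 → N
  i=14: H-V = 12 → M
  i=15: M-H =  5 → F
  i=16: R-X = 20 → U
  i=17: E-Y =  6 → G
  i=18: D-I = 21 → V
  i=19: B-Q = 11 → L
  i=20: C-T =  9 → J
  i=21: H-U = 13 → N
  i=22: H-V = 12 → M
  i=23: E-Z =  5 → F
  i=24: G-M = 20 → U
  i=25: F-Z =  6 → G
  i=26: Z-E = 21 → V
  i=27: T-I = 11 → L
  i=28: J-A =  9 → J
  i=29: C-P = 13 → N
  i=30: V-J = 12 → M
  i=31: S-N =  5 → F
  i=32: T-Z = 20 → U
  i=33: X-R =  6 → G
  i=34: K-P = 21 → V
  shifts repeat with period 8: UGVLJNMF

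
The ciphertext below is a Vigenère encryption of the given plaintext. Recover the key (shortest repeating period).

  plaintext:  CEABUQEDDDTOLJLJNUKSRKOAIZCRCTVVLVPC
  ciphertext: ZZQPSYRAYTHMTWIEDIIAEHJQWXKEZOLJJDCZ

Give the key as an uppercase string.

XVQOYIN

  i= 0: Z-C = 23 → X
  i= 1: Z-E = 21 → V
  i= 2: Q-A = 16 → Q
  i= 3: P-B = 14 → O
  i= 4: S-U = 24 → Y
  i= 5: Y-Q =  8 → I
  i= 6: R-E = 13 → N
  i= 7: A-D = 23 → X
  i= 8: Y-D = 21 → V
  i= 9: T-D = 16 → Q
  i=10: H-T = 14 → O
  i=11: M-O = 24 → Y
  i=12: T-L =  8 → I
  i=13: W-J = 13 → N
  i=14: I-L = 23 → X
  i=15: E-J = 21 → V
  i=16: D-N = 16 → Q
  i=17: I-U = 14 → O
  i=18: I-K = 24 → Y
  i=19: A-S =  8 → I
  i=20: E-R = 13 → N
  i=21: H-K = 23 → X
  i=22: J-O = 21 → V
  i=23: Q-A = 16 → Q
  i=24: W-I = 14 → O
  i=25: X-Z = 24 → Y
  i=26: K-C =  8 → I
  i=27: E-R = 13 → N
  i=28: Z-C = 23 → X
  i=29: O-T = 21 → V
  i=30: L-V = 16 → Q
  i=31: J-V = 14 → O
  i=32: J-L = 24 → Y
  i=33: D-V =  8 → I
  i=34: C-P = 13 → N
  i=35: Z-C = 23 → X
  shifts repeat with period 7: XVQOYIN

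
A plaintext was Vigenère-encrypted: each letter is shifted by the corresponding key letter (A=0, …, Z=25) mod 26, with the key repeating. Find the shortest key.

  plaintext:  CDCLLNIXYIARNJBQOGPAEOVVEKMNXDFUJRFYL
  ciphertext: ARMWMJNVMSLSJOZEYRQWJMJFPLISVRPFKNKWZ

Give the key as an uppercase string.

  i= 0: A-C = 24 → Y
  i= 1: R-D = 14 → O
  i= 2: M-C = 10 → K
  i= 3: W-L = 11 → L
  i= 4: M-L =  1 → B
  i= 5: J-N = 22 → W
  i= 6: N-I =  5 → F
  i= 7: V-X = 24 → Y
  i= 8: M-Y = 14 → O
  i= 9: S-I = 10 → K
  i=10: L-A = 11 → L
  i=11: S-R =  1 → B
  i=12: J-N = 22 → W
  i=13: O-J =  5 → F
  i=14: Z-B = 24 → Y
  i=15: E-Q = 14 → O
  i=16: Y-O = 10 → K
  i=17: R-G = 11 → L
  i=18: Q-P =  1 → B
  i=19: W-A = 22 → W
  i=20: J-E =  5 → F
  i=21: M-O = 24 → Y
  i=22: J-V = 14 → O
  i=23: F-V = 10 → K
  i=24: P-E = 11 → L
  i=25: L-K =  1 → B
  i=26: I-M = 22 → W
  i=27: S-N =  5 → F
  i=28: V-X = 24 → Y
  i=29: R-D = 14 → O
  i=30: P-F = 10 → K
  i=31: F-U = 11 → L
  i=32: K-J =  1 → B
  i=33: N-R = 22 → W
  i=34: K-F =  5 → F
  i=35: W-Y = 24 → Y
  i=36: Z-L = 14 → O
  shifts repeat with period 7: YOKLBWF

YOKLBWF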